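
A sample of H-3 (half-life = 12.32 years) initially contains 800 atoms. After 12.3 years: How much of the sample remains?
N = N₀(1/2)^(t/t½) = 400.5 atoms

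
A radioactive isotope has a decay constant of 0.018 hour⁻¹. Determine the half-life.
t½ = ln(2)/λ = 38.51 hours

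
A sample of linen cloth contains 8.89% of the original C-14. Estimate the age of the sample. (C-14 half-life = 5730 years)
Age = t½ × log₂(1/ratio) = 20010 years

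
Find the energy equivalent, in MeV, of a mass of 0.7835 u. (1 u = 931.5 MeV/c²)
E = mc² = 729.8 MeV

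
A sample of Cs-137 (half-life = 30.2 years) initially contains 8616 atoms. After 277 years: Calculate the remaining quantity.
N = N₀(1/2)^(t/t½) = 14.93 atoms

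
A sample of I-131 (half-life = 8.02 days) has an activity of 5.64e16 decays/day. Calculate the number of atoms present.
N = A/λ = 6.526e17 atoms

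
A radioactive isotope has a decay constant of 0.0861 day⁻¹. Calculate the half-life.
t½ = ln(2)/λ = 8.05 days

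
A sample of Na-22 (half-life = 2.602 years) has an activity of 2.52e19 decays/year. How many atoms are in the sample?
N = A/λ = 9.46e19 atoms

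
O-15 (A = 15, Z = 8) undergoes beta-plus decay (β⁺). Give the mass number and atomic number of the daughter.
Daughter: A = 15, Z = 7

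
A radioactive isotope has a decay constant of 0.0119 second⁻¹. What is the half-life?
t½ = ln(2)/λ = 58.25 seconds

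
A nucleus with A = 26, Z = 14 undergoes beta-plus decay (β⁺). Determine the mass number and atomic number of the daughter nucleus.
Daughter: A = 26, Z = 13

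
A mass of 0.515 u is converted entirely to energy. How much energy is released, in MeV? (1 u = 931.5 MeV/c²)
E = mc² = 479.7 MeV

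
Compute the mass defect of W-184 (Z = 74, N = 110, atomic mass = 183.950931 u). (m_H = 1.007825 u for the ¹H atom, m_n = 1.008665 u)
Δm = Z·m_H + N·m_n − M = 1.581 u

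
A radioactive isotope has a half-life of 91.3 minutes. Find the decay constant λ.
λ = ln(2)/t½ = 0.007592 minute⁻¹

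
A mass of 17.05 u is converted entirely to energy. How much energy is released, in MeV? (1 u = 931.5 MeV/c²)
E = mc² = 15880 MeV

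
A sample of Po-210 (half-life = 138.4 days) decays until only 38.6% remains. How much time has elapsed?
t = t½ × log₂(N₀/N) = 190.1 days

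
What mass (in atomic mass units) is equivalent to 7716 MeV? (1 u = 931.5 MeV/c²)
m = E/c² = 8.283 u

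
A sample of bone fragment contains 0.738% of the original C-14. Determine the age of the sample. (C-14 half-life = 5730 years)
Age = t½ × log₂(1/ratio) = 40580 years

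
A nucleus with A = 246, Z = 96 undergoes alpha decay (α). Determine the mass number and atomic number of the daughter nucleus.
Daughter: A = 242, Z = 94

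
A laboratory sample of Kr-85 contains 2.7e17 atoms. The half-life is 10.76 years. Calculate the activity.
A = λN = 1.739e16 decays/year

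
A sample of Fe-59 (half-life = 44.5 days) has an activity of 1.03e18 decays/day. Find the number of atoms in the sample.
N = A/λ = 6.613e19 atoms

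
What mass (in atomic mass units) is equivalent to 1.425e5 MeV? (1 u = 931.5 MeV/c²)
m = E/c² = 153 u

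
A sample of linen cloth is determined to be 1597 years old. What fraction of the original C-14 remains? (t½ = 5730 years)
N/N₀ = (1/2)^(t/t½) = 0.8243 = 82.4%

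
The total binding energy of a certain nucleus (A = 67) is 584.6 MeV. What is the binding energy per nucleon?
B.E./A = 584.6/67 = 8.725 MeV/nucleon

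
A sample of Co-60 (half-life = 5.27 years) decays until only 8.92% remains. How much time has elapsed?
t = t½ × log₂(N₀/N) = 18.38 years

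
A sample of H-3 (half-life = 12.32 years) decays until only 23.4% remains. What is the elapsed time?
t = t½ × log₂(N₀/N) = 25.82 years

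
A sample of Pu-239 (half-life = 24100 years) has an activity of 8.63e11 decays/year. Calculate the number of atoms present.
N = A/λ = 3.001e16 atoms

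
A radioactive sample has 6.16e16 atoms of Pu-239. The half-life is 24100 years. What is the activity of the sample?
A = λN = 1.772e12 decays/year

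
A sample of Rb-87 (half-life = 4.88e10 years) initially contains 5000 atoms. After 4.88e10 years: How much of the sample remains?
N = N₀(1/2)^(t/t½) = 2500 atoms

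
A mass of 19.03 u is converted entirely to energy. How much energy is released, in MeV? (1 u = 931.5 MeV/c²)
E = mc² = 17730 MeV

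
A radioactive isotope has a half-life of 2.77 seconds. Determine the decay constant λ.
λ = ln(2)/t½ = 0.2502 second⁻¹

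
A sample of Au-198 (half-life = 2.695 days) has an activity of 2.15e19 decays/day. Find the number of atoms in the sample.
N = A/λ = 8.359e19 atoms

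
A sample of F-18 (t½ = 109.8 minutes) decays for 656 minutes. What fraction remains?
N/N₀ = (1/2)^(t/t½) = 0.0159 = 1.59%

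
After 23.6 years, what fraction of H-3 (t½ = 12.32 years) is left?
N/N₀ = (1/2)^(t/t½) = 0.2651 = 26.5%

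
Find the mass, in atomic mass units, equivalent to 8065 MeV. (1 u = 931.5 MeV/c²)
m = E/c² = 8.658 u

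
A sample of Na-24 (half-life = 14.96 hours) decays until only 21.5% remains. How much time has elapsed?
t = t½ × log₂(N₀/N) = 33.18 hours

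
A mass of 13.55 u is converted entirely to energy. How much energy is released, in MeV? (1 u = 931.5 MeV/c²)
E = mc² = 12620 MeV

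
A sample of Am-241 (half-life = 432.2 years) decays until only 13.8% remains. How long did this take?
t = t½ × log₂(N₀/N) = 1235 years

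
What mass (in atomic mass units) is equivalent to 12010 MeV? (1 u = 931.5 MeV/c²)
m = E/c² = 12.89 u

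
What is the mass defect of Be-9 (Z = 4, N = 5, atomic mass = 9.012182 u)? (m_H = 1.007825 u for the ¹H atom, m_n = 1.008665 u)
Δm = Z·m_H + N·m_n − M = 0.06244 u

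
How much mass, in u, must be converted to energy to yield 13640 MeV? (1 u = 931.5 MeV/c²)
m = E/c² = 14.64 u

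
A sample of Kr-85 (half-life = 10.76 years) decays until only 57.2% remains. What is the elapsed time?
t = t½ × log₂(N₀/N) = 8.672 years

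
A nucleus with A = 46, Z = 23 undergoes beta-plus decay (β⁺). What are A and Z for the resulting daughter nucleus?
Daughter: A = 46, Z = 22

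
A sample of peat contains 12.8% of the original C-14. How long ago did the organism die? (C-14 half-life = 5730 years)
Age = t½ × log₂(1/ratio) = 16990 years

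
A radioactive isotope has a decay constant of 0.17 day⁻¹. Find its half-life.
t½ = ln(2)/λ = 4.077 days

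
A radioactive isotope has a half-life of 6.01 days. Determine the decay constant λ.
λ = ln(2)/t½ = 0.1153 day⁻¹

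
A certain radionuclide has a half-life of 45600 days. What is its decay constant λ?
λ = ln(2)/t½ = 1.52e-5 day⁻¹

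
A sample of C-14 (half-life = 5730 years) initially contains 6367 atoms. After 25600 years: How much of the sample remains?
N = N₀(1/2)^(t/t½) = 287.8 atoms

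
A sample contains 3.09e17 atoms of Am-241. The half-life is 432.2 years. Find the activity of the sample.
A = λN = 4.956e14 decays/year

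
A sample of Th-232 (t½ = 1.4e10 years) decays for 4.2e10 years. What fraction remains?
N/N₀ = (1/2)^(t/t½) = 0.125 = 12.5%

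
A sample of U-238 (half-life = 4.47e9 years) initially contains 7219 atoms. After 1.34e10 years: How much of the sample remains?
N = N₀(1/2)^(t/t½) = 903.8 atoms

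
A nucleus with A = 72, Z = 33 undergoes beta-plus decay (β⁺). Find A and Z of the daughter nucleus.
Daughter: A = 72, Z = 32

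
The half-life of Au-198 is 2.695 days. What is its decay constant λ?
λ = ln(2)/t½ = 0.2572 day⁻¹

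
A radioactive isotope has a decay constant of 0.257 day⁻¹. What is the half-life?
t½ = ln(2)/λ = 2.697 days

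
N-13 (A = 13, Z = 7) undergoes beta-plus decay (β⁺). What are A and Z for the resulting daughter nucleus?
Daughter: A = 13, Z = 6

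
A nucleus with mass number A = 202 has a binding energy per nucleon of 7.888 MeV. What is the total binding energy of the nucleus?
B.E. = 7.888 × 202 = 1593 MeV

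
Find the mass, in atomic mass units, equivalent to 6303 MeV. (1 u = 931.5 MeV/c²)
m = E/c² = 6.767 u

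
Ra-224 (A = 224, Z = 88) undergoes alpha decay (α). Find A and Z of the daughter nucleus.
Daughter: A = 220, Z = 86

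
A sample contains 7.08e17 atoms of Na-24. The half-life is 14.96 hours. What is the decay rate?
A = λN = 3.28e16 decays/hour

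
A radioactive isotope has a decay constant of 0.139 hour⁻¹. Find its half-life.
t½ = ln(2)/λ = 4.987 hours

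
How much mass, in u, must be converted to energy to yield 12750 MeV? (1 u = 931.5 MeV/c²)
m = E/c² = 13.69 u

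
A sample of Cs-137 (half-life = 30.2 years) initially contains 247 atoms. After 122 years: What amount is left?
N = N₀(1/2)^(t/t½) = 15.02 atoms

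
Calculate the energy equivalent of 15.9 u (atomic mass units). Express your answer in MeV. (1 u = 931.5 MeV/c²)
E = mc² = 14810 MeV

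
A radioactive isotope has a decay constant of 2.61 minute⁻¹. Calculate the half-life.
t½ = ln(2)/λ = 0.2656 minutes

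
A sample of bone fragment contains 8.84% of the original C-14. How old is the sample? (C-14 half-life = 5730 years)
Age = t½ × log₂(1/ratio) = 20050 years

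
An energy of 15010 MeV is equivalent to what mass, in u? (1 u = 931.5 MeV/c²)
m = E/c² = 16.11 u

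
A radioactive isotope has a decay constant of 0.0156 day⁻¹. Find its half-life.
t½ = ln(2)/λ = 44.43 days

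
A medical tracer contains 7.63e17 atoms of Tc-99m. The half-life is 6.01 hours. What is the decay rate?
A = λN = 8.8e16 decays/hour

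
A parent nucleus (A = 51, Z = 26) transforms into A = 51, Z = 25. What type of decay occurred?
ΔA = 0, ΔZ = -1 ⇒ beta-plus decay (β⁺) or electron capture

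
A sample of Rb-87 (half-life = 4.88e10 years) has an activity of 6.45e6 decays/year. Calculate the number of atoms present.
N = A/λ = 4.541e17 atoms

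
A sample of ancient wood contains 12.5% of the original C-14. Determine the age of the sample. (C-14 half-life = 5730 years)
Age = t½ × log₂(1/ratio) = 17190 years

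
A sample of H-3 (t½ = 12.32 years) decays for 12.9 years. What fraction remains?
N/N₀ = (1/2)^(t/t½) = 0.4839 = 48.4%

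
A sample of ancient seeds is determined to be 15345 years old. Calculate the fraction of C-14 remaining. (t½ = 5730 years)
N/N₀ = (1/2)^(t/t½) = 0.1563 = 15.6%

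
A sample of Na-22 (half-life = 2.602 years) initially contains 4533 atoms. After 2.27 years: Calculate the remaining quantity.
N = N₀(1/2)^(t/t½) = 2476 atoms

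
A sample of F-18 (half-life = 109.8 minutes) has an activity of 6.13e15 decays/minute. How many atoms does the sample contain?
N = A/λ = 9.71e17 atoms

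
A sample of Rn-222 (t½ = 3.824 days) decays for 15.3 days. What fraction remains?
N/N₀ = (1/2)^(t/t½) = 0.06245 = 6.25%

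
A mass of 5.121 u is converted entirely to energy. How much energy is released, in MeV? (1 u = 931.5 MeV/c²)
E = mc² = 4770 MeV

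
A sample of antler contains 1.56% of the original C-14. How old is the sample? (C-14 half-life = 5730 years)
Age = t½ × log₂(1/ratio) = 34390 years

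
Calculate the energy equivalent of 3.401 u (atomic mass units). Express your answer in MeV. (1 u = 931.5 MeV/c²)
E = mc² = 3168 MeV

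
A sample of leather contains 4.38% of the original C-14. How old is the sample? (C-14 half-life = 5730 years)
Age = t½ × log₂(1/ratio) = 25860 years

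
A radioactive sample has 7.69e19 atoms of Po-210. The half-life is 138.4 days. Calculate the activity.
A = λN = 3.851e17 decays/day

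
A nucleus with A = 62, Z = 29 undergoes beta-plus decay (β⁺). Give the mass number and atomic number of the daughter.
Daughter: A = 62, Z = 28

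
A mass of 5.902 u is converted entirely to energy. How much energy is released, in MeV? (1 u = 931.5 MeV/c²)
E = mc² = 5498 MeV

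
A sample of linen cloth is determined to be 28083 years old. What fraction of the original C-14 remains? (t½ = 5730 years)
N/N₀ = (1/2)^(t/t½) = 0.03347 = 3.35%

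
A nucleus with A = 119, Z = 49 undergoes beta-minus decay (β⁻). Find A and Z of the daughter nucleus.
Daughter: A = 119, Z = 50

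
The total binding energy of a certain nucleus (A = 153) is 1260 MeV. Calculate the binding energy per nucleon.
B.E./A = 1260/153 = 8.235 MeV/nucleon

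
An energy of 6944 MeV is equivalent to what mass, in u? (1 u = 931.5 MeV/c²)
m = E/c² = 7.455 u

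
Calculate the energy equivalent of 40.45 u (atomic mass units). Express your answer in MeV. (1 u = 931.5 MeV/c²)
E = mc² = 37680 MeV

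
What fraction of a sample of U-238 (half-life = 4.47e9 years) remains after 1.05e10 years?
N/N₀ = (1/2)^(t/t½) = 0.1963 = 19.6%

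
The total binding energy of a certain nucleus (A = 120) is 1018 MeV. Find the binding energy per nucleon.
B.E./A = 1018/120 = 8.483 MeV/nucleon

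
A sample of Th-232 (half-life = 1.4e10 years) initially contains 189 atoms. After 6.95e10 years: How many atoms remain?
N = N₀(1/2)^(t/t½) = 6.054 atoms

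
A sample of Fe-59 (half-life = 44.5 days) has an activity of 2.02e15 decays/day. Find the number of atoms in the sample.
N = A/λ = 1.297e17 atoms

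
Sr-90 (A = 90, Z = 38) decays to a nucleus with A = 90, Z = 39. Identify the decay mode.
ΔA = 0, ΔZ = +1 ⇒ beta-minus decay (β⁻)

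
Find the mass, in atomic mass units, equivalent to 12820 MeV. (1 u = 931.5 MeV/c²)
m = E/c² = 13.76 u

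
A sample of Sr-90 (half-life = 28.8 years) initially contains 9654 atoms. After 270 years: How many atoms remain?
N = N₀(1/2)^(t/t½) = 14.54 atoms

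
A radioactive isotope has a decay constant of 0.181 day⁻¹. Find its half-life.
t½ = ln(2)/λ = 3.83 days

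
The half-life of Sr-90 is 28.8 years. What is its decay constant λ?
λ = ln(2)/t½ = 0.02407 year⁻¹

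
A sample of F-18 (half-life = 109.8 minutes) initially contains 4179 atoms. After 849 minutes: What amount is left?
N = N₀(1/2)^(t/t½) = 19.65 atoms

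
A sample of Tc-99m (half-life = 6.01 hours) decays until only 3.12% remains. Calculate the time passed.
t = t½ × log₂(N₀/N) = 30.06 hours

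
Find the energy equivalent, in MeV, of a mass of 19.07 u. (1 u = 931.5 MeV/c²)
E = mc² = 17760 MeV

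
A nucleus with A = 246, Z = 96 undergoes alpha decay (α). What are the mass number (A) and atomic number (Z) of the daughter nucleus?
Daughter: A = 242, Z = 94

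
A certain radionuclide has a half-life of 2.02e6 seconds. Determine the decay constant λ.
λ = ln(2)/t½ = 3.431e-7 second⁻¹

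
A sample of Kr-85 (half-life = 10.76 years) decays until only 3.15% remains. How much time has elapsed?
t = t½ × log₂(N₀/N) = 53.68 years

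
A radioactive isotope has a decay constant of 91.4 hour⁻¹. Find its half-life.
t½ = ln(2)/λ = 0.007584 hours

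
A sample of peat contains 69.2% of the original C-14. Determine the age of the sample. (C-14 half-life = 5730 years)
Age = t½ × log₂(1/ratio) = 3044 years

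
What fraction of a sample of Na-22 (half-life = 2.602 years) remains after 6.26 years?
N/N₀ = (1/2)^(t/t½) = 0.1887 = 18.9%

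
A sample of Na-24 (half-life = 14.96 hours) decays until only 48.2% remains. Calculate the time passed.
t = t½ × log₂(N₀/N) = 15.75 hours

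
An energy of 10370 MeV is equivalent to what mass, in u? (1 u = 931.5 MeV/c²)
m = E/c² = 11.13 u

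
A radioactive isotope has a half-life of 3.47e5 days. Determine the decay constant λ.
λ = ln(2)/t½ = 1.998e-6 day⁻¹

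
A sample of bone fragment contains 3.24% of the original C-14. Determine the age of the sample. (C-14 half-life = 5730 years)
Age = t½ × log₂(1/ratio) = 28350 years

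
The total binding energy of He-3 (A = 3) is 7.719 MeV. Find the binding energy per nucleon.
B.E./A = 7.719/3 = 2.573 MeV/nucleon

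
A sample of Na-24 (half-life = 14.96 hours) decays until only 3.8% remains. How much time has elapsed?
t = t½ × log₂(N₀/N) = 70.58 hours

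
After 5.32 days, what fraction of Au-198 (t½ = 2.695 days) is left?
N/N₀ = (1/2)^(t/t½) = 0.2545 = 25.5%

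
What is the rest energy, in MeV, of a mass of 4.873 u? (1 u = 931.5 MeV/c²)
E = mc² = 4539 MeV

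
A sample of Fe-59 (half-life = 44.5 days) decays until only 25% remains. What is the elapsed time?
t = t½ × log₂(N₀/N) = 89 days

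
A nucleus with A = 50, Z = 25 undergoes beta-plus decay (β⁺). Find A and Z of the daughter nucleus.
Daughter: A = 50, Z = 24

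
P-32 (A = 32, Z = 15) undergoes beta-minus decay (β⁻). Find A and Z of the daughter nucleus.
Daughter: A = 32, Z = 16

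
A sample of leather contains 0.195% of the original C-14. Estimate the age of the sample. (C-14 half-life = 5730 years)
Age = t½ × log₂(1/ratio) = 51580 years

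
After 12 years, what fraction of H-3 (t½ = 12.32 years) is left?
N/N₀ = (1/2)^(t/t½) = 0.5091 = 50.9%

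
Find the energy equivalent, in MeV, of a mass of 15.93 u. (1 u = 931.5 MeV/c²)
E = mc² = 14840 MeV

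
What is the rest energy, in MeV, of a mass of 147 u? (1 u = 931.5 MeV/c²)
E = mc² = 1.369e5 MeV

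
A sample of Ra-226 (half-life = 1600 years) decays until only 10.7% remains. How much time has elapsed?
t = t½ × log₂(N₀/N) = 5159 years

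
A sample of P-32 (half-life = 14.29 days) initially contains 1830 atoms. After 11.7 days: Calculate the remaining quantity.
N = N₀(1/2)^(t/t½) = 1037 atoms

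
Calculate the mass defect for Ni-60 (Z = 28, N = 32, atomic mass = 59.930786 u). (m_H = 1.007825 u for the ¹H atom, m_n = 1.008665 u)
Δm = Z·m_H + N·m_n − M = 0.5656 u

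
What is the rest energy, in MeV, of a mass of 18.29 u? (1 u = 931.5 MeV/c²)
E = mc² = 17040 MeV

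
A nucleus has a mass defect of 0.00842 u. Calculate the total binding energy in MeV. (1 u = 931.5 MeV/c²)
B.E. = Δm × 931.5 = 7.843 MeV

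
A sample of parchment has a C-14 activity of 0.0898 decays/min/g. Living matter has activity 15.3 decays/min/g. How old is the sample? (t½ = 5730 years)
Age = t½ × log₂(A₀/A) = 42470 years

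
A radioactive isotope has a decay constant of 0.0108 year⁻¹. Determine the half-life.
t½ = ln(2)/λ = 64.18 years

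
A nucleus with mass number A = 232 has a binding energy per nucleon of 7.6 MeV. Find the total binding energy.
B.E. = 7.6 × 232 = 1763 MeV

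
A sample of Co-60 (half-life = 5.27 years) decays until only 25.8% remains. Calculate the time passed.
t = t½ × log₂(N₀/N) = 10.3 years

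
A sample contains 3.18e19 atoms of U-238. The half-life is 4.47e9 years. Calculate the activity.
A = λN = 4.931e9 decays/year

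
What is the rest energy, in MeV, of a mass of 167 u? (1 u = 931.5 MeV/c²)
E = mc² = 1.556e5 MeV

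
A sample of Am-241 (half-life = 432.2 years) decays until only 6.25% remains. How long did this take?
t = t½ × log₂(N₀/N) = 1729 years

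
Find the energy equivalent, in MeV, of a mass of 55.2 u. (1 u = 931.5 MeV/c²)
E = mc² = 51420 MeV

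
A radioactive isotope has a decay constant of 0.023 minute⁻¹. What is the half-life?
t½ = ln(2)/λ = 30.14 minutes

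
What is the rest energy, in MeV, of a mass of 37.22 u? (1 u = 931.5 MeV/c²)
E = mc² = 34670 MeV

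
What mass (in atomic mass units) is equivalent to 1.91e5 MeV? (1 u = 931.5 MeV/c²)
m = E/c² = 205 u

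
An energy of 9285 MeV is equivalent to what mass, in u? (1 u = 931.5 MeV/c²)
m = E/c² = 9.968 u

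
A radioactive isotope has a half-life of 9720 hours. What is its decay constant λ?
λ = ln(2)/t½ = 7.131e-5 hour⁻¹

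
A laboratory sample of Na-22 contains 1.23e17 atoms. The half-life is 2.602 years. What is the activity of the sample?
A = λN = 3.277e16 decays/year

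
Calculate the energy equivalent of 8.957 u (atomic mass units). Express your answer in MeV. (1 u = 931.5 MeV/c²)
E = mc² = 8343 MeV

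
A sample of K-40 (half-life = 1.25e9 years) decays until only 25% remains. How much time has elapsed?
t = t½ × log₂(N₀/N) = 2.5e9 years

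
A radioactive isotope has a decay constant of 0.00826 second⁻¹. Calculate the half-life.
t½ = ln(2)/λ = 83.92 seconds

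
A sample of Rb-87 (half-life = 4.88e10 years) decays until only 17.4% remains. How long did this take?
t = t½ × log₂(N₀/N) = 1.231e11 years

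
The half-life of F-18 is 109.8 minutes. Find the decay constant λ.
λ = ln(2)/t½ = 0.006313 minute⁻¹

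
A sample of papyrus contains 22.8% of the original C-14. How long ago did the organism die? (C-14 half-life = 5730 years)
Age = t½ × log₂(1/ratio) = 12220 years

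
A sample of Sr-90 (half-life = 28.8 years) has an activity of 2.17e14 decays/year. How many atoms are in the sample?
N = A/λ = 9.016e15 atoms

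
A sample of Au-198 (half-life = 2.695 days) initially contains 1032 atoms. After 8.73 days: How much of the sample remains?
N = N₀(1/2)^(t/t½) = 109.3 atoms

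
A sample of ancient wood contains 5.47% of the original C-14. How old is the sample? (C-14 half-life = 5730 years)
Age = t½ × log₂(1/ratio) = 24020 years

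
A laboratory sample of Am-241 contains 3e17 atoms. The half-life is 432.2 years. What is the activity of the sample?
A = λN = 4.811e14 decays/year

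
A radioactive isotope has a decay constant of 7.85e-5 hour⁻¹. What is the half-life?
t½ = ln(2)/λ = 8830 hours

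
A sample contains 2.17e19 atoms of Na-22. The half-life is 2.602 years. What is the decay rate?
A = λN = 5.781e18 decays/year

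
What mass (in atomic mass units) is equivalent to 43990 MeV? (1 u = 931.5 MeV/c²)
m = E/c² = 47.22 u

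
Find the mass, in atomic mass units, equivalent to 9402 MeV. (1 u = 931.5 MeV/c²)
m = E/c² = 10.09 u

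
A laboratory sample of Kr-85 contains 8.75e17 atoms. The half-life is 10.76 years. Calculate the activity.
A = λN = 5.637e16 decays/year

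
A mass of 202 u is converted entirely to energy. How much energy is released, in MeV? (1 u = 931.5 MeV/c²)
E = mc² = 1.882e5 MeV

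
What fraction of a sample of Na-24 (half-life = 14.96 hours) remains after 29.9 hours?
N/N₀ = (1/2)^(t/t½) = 0.2502 = 25%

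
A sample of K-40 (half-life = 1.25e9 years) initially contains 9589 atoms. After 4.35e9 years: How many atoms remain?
N = N₀(1/2)^(t/t½) = 859.4 atoms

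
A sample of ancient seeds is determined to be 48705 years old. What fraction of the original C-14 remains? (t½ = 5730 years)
N/N₀ = (1/2)^(t/t½) = 0.002762 = 0.276%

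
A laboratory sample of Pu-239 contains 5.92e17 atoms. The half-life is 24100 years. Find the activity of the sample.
A = λN = 1.703e13 decays/year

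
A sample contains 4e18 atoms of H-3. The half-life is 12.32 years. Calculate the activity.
A = λN = 2.25e17 decays/year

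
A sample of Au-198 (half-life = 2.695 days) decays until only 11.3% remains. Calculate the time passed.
t = t½ × log₂(N₀/N) = 8.477 days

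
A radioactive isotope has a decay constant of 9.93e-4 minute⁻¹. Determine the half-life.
t½ = ln(2)/λ = 698 minutes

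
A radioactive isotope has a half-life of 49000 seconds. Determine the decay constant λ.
λ = ln(2)/t½ = 1.415e-5 second⁻¹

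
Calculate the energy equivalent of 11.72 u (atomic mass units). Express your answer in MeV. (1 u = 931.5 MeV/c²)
E = mc² = 10920 MeV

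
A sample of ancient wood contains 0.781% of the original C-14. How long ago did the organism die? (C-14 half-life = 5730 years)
Age = t½ × log₂(1/ratio) = 40110 years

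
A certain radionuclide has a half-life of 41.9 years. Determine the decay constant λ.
λ = ln(2)/t½ = 0.01654 year⁻¹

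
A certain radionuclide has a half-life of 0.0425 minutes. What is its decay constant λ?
λ = ln(2)/t½ = 16.31 minute⁻¹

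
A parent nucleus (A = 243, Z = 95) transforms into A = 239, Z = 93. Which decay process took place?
ΔA = -4, ΔZ = -2 ⇒ alpha decay (α)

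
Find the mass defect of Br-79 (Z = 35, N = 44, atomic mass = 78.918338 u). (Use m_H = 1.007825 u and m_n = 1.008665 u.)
Δm = Z·m_H + N·m_n − M = 0.7368 u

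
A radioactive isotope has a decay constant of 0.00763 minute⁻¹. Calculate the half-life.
t½ = ln(2)/λ = 90.84 minutes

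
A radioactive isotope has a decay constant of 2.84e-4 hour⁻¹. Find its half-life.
t½ = ln(2)/λ = 2441 hours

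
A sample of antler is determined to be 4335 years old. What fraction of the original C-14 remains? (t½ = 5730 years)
N/N₀ = (1/2)^(t/t½) = 0.5919 = 59.2%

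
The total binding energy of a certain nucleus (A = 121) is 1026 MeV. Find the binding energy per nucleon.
B.E./A = 1026/121 = 8.479 MeV/nucleon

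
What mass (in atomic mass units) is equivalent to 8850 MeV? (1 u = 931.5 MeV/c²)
m = E/c² = 9.501 u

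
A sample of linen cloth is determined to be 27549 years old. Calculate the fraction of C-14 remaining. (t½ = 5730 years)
N/N₀ = (1/2)^(t/t½) = 0.0357 = 3.57%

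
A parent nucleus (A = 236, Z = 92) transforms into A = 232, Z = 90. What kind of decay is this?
ΔA = -4, ΔZ = -2 ⇒ alpha decay (α)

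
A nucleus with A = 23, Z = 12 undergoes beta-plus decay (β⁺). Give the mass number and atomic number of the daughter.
Daughter: A = 23, Z = 11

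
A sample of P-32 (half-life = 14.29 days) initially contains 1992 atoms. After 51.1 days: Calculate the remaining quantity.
N = N₀(1/2)^(t/t½) = 167 atoms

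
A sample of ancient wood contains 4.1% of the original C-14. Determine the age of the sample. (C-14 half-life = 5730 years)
Age = t½ × log₂(1/ratio) = 26410 years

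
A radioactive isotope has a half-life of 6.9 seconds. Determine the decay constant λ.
λ = ln(2)/t½ = 0.1005 second⁻¹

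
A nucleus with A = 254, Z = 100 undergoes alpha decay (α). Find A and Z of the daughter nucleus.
Daughter: A = 250, Z = 98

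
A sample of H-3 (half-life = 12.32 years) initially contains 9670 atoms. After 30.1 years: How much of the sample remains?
N = N₀(1/2)^(t/t½) = 1778 atoms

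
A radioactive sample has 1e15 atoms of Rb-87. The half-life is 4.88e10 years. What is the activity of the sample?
A = λN = 14200 decays/year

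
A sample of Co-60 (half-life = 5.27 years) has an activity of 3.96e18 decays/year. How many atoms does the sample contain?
N = A/λ = 3.011e19 atoms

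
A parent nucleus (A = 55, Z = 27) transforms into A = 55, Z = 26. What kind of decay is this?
ΔA = 0, ΔZ = -1 ⇒ beta-plus decay (β⁺) or electron capture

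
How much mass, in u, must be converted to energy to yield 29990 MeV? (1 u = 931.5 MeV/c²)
m = E/c² = 32.2 u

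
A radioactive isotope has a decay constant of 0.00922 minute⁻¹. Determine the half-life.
t½ = ln(2)/λ = 75.18 minutes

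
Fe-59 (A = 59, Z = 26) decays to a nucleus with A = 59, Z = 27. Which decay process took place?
ΔA = 0, ΔZ = +1 ⇒ beta-minus decay (β⁻)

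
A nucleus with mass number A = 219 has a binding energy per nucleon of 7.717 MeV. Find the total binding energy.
B.E. = 7.717 × 219 = 1690 MeV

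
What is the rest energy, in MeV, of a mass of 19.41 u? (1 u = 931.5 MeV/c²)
E = mc² = 18080 MeV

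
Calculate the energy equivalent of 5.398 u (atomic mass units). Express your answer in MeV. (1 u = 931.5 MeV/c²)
E = mc² = 5028 MeV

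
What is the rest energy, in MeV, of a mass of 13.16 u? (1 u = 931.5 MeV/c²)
E = mc² = 12260 MeV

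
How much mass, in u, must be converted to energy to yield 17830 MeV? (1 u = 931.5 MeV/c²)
m = E/c² = 19.14 u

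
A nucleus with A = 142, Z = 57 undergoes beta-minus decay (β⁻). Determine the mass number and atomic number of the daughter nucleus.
Daughter: A = 142, Z = 58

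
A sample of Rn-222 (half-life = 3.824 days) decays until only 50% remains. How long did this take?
t = t½ × log₂(N₀/N) = 3.824 days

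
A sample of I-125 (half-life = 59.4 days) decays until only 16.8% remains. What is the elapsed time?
t = t½ × log₂(N₀/N) = 152.9 days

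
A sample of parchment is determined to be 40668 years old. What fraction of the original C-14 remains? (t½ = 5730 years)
N/N₀ = (1/2)^(t/t½) = 0.007303 = 0.73%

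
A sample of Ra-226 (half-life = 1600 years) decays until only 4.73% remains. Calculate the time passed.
t = t½ × log₂(N₀/N) = 7043 years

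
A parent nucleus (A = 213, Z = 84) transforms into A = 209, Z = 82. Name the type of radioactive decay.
ΔA = -4, ΔZ = -2 ⇒ alpha decay (α)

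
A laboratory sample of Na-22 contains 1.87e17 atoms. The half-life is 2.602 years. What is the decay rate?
A = λN = 4.981e16 decays/year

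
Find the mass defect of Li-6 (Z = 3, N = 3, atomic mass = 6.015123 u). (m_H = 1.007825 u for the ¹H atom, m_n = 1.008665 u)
Δm = Z·m_H + N·m_n − M = 0.03435 u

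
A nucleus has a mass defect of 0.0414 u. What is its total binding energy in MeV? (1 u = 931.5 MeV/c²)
B.E. = Δm × 931.5 = 38.56 MeV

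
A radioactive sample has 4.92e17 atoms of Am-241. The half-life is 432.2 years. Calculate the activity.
A = λN = 7.891e14 decays/year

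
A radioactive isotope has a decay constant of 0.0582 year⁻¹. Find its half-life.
t½ = ln(2)/λ = 11.91 years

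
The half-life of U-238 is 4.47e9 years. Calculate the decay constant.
λ = ln(2)/t½ = 1.551e-10 year⁻¹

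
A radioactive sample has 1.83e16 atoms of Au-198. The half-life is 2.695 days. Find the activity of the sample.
A = λN = 4.707e15 decays/day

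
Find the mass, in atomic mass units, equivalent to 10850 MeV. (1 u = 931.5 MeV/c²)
m = E/c² = 11.65 u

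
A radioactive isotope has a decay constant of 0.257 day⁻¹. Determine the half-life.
t½ = ln(2)/λ = 2.697 days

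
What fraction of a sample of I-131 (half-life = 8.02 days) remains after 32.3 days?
N/N₀ = (1/2)^(t/t½) = 0.06132 = 6.13%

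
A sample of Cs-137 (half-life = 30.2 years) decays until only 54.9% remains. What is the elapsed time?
t = t½ × log₂(N₀/N) = 26.13 years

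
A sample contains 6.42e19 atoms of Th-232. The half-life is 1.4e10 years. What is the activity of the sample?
A = λN = 3.179e9 decays/year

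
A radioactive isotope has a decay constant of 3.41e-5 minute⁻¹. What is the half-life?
t½ = ln(2)/λ = 20330 minutes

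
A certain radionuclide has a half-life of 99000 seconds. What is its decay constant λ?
λ = ln(2)/t½ = 7.001e-6 second⁻¹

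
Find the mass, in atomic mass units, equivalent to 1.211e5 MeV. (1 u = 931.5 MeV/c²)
m = E/c² = 130 u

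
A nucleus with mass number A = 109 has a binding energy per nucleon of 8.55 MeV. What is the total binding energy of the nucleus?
B.E. = 8.55 × 109 = 932 MeV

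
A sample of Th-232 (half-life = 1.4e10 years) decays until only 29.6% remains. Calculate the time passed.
t = t½ × log₂(N₀/N) = 2.459e10 years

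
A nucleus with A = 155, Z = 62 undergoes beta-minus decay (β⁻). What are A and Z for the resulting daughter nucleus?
Daughter: A = 155, Z = 63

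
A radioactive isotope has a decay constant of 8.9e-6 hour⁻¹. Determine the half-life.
t½ = ln(2)/λ = 77880 hours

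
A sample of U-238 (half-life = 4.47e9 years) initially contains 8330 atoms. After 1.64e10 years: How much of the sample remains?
N = N₀(1/2)^(t/t½) = 654.9 atoms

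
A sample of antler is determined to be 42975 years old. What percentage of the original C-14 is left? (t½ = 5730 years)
N/N₀ = (1/2)^(t/t½) = 0.005524 = 0.552%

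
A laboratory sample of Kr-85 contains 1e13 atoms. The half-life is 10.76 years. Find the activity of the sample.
A = λN = 6.442e11 decays/year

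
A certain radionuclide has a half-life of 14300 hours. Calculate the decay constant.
λ = ln(2)/t½ = 4.847e-5 hour⁻¹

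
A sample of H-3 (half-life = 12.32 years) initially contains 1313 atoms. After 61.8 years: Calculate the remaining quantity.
N = N₀(1/2)^(t/t½) = 40.57 atoms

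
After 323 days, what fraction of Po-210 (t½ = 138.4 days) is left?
N/N₀ = (1/2)^(t/t½) = 0.1984 = 19.8%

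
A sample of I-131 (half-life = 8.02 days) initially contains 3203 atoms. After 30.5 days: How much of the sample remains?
N = N₀(1/2)^(t/t½) = 229.5 atoms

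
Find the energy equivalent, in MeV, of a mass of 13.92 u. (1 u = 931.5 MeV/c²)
E = mc² = 12970 MeV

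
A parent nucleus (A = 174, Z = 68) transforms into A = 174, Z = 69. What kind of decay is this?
ΔA = 0, ΔZ = +1 ⇒ beta-minus decay (β⁻)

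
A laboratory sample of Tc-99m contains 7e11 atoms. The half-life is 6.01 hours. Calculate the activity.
A = λN = 8.073e10 decays/hour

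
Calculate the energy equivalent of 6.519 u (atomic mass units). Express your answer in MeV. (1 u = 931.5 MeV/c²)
E = mc² = 6072 MeV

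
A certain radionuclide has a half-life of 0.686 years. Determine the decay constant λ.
λ = ln(2)/t½ = 1.01 year⁻¹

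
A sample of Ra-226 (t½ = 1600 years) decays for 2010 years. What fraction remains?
N/N₀ = (1/2)^(t/t½) = 0.4186 = 41.9%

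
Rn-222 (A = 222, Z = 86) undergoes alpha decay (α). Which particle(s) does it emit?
α particle = ⁴₂He (2 protons + 2 neutrons)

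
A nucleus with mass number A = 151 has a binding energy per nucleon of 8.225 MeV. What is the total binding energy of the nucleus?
B.E. = 8.225 × 151 = 1242 MeV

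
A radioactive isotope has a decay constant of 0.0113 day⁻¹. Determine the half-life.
t½ = ln(2)/λ = 61.34 days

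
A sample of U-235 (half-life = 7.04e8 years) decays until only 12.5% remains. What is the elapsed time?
t = t½ × log₂(N₀/N) = 2.112e9 years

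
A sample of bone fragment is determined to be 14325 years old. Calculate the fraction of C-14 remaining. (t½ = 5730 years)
N/N₀ = (1/2)^(t/t½) = 0.1768 = 17.7%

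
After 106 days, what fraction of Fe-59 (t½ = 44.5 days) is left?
N/N₀ = (1/2)^(t/t½) = 0.1918 = 19.2%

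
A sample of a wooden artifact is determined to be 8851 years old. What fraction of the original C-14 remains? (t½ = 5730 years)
N/N₀ = (1/2)^(t/t½) = 0.3428 = 34.3%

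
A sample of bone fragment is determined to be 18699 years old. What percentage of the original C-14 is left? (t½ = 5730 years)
N/N₀ = (1/2)^(t/t½) = 0.1041 = 10.4%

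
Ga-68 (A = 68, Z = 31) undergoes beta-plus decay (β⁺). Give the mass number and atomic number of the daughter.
Daughter: A = 68, Z = 30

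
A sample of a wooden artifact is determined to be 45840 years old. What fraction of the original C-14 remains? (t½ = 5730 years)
N/N₀ = (1/2)^(t/t½) = 0.003906 = 0.391%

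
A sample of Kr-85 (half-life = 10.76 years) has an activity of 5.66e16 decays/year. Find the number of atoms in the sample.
N = A/λ = 8.786e17 atoms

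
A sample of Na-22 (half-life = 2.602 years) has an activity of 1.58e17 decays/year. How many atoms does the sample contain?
N = A/λ = 5.931e17 atoms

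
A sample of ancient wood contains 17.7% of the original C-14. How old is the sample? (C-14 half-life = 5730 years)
Age = t½ × log₂(1/ratio) = 14310 years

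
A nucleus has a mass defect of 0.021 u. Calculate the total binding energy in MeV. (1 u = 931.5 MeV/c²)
B.E. = Δm × 931.5 = 19.56 MeV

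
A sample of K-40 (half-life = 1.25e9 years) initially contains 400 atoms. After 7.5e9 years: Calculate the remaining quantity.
N = N₀(1/2)^(t/t½) = 6.25 atoms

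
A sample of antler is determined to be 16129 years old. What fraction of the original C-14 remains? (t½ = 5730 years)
N/N₀ = (1/2)^(t/t½) = 0.1421 = 14.2%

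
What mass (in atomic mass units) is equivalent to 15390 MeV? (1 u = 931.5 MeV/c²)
m = E/c² = 16.52 u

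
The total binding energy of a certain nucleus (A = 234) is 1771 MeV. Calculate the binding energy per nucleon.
B.E./A = 1771/234 = 7.568 MeV/nucleon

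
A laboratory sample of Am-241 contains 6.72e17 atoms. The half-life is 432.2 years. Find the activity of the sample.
A = λN = 1.078e15 decays/year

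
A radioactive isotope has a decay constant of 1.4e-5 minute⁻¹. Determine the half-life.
t½ = ln(2)/λ = 49510 minutes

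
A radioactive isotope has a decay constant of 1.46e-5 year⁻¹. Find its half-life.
t½ = ln(2)/λ = 47480 years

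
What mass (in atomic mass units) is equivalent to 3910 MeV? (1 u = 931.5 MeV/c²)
m = E/c² = 4.198 u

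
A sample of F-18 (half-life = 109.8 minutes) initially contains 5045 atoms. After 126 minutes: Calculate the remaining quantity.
N = N₀(1/2)^(t/t½) = 2277 atoms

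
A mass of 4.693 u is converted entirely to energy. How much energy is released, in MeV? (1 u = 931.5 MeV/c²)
E = mc² = 4372 MeV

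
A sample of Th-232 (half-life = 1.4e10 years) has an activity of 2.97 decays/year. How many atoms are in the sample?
N = A/λ = 5.999e10 atoms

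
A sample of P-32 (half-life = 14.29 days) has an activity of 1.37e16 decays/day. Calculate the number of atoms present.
N = A/λ = 2.824e17 atoms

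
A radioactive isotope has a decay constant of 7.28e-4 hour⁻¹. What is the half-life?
t½ = ln(2)/λ = 952.1 hours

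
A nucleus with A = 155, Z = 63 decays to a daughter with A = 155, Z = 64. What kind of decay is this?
ΔA = 0, ΔZ = +1 ⇒ beta-minus decay (β⁻)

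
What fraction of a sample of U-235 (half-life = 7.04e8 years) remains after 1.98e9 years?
N/N₀ = (1/2)^(t/t½) = 0.1423 = 14.2%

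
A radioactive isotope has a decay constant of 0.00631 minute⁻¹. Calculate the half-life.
t½ = ln(2)/λ = 109.8 minutes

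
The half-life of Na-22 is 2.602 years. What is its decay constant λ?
λ = ln(2)/t½ = 0.2664 year⁻¹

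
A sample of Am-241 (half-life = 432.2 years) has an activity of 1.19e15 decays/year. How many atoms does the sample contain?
N = A/λ = 7.42e17 atoms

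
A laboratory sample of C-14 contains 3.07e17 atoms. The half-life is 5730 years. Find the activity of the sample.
A = λN = 3.714e13 decays/year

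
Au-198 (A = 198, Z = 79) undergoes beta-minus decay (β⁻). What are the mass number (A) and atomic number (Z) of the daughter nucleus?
Daughter: A = 198, Z = 80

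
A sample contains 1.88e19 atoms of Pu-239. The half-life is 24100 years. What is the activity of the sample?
A = λN = 5.407e14 decays/year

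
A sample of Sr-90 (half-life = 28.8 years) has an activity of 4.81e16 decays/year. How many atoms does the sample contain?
N = A/λ = 1.999e18 atoms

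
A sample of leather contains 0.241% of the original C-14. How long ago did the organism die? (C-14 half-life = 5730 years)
Age = t½ × log₂(1/ratio) = 49830 years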